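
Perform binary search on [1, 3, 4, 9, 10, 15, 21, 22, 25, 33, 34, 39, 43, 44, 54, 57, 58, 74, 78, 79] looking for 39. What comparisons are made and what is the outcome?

Binary search for 39 in [1, 3, 4, 9, 10, 15, 21, 22, 25, 33, 34, 39, 43, 44, 54, 57, 58, 74, 78, 79]:

lo=0, hi=19, mid=9, arr[mid]=33 -> 33 < 39, search right half
lo=10, hi=19, mid=14, arr[mid]=54 -> 54 > 39, search left half
lo=10, hi=13, mid=11, arr[mid]=39 -> Found target at index 11!

Binary search finds 39 at index 11 after 3 comparisons. The search repeatedly halves the search space by comparing with the middle element.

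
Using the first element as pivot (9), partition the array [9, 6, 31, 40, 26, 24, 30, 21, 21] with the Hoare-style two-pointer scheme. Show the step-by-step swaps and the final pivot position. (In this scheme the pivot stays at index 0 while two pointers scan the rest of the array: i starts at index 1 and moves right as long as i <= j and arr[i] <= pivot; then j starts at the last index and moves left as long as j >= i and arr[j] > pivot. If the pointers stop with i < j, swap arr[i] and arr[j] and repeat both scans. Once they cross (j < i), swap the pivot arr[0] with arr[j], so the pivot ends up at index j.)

Hoare-style two-pointer partition with pivot = 9:

Initial array: [9, 6, 31, 40, 26, 24, 30, 21, 21]

Pointers start at i = 1, j = 8.
i ends at 2, j ends at 1: the pointers have crossed (j < i), so scanning stops.

Swap pivot arr[0] with arr[1] to place pivot at position 1: [6, 9, 31, 40, 26, 24, 30, 21, 21]
Pivot position: 1

After partitioning with pivot 9, the array becomes [6, 9, 31, 40, 26, 24, 30, 21, 21]. The pivot is placed at index 1. All elements to the left of the pivot are <= 9, and all elements to the right are > 9.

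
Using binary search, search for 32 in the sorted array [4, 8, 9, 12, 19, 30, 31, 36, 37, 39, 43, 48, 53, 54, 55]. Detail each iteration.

Binary search for 32 in [4, 8, 9, 12, 19, 30, 31, 36, 37, 39, 43, 48, 53, 54, 55]:

lo=0, hi=14, mid=7, arr[mid]=36 -> 36 > 32, search left half
lo=0, hi=6, mid=3, arr[mid]=12 -> 12 < 32, search right half
lo=4, hi=6, mid=5, arr[mid]=30 -> 30 < 32, search right half
lo=6, hi=6, mid=6, arr[mid]=31 -> 31 < 32, search right half
lo=7 > hi=6, target 32 not found

Binary search determines that 32 is not in the array after 4 comparisons. The search space was exhausted without finding the target.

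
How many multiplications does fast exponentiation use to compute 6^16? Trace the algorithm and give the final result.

Computing 6^16 by squaring (build up from 6^1; each line after the first costs one multiplication):

6^1 = 6
6^2 = (6^1)^2 = 6^2 = 36
6^4 = (6^2)^2 = 36^2 = 1296
6^8 = (6^4)^2 = 1296^2 = 1679616
6^16 = (6^8)^2 = 1679616^2 = 2821109907456

Result: 2821109907456
Multiplications needed: 4 (4 lines after 6^1)

6^16 = 2821109907456. Using exponentiation by squaring, this requires 4 multiplications. The key idea: if the exponent is even, square the half-power; if odd, multiply by the base once.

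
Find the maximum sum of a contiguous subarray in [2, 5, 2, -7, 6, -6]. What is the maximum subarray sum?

Using Kadane's algorithm on [2, 5, 2, -7, 6, -6]:

Scanning through the array:
Position 1 (value 5): max_ending_here = 7, max_so_far = 7
Position 2 (value 2): max_ending_here = 9, max_so_far = 9
Position 3 (value -7): max_ending_here = 2, max_so_far = 9
Position 4 (value 6): max_ending_here = 8, max_so_far = 9
Position 5 (value -6): max_ending_here = 2, max_so_far = 9

Maximum subarray: [2, 5, 2]
Maximum sum: 9

The maximum subarray is [2, 5, 2] with sum 9. This subarray runs from index 0 to index 2.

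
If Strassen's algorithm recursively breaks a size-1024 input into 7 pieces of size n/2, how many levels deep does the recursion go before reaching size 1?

For divide and conquer with division factor 2:

Problem sizes at each level:
Level 0: 1024
Level 1: 512
Level 2: 256
Level 3: 128
Level 4: 64
Level 5: 32
Level 6: 16
Level 7: 8
Level 8: 4
Level 9: 2
Level 10: 1

The root is level 0 and the size-1 base case is level 10 (the tree spans levels 0 through 10, i.e. 11 levels counting the root), so the depth is the number of divisions: log_2(1024) = 10

The recursion tree depth is log_2(1024) = 10. At each level, the problem size is divided by 2, so it takes 10 divisions to reduce to a base case of size 1. The algorithm makes 7 recursive calls at each level.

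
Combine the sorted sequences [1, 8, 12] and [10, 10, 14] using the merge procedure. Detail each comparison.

Merging process:

Compare 1 vs 10: take 1 from left. Merged: [1]
Compare 8 vs 10: take 8 from left. Merged: [1, 8]
Compare 12 vs 10: take 10 from right. Merged: [1, 8, 10]
Compare 12 vs 10: take 10 from right. Merged: [1, 8, 10, 10]
Compare 12 vs 14: take 12 from left. Merged: [1, 8, 10, 10, 12]
Append remaining from right: [14]. Merged: [1, 8, 10, 10, 12, 14]

Final merged array: [1, 8, 10, 10, 12, 14]
Total comparisons: 5

The merged array is [1, 8, 10, 10, 12, 14], requiring 5 comparisons. The merge step runs in O(n) time where n is the total number of elements.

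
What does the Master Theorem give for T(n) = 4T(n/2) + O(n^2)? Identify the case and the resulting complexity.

Master Theorem for T(n) = 4T(n/2) + O(n^2):

a = 4, b = 2, c = 2
log_b(a) = log_2(4) = 2.0000

Case 2: c = 2 = log_2(4) = 2.0000
T(n) = O(n^2 log n) = O(n^2 log n)

For T(n) = 4T(n/2) + O(n^2): log_2(4) = 2.0000. This is Case 2 of the Master Theorem (c = log_b(a), equal work at all levels), giving O(n^2 log n).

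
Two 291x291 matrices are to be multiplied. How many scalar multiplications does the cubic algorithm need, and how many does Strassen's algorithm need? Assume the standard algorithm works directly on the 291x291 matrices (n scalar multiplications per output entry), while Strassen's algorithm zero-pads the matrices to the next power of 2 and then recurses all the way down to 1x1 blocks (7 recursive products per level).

Matrix multiplication for 291x291 matrices:

Strassen's algorithm requires power-of-2 dimensions. Pad 291x291 to 512x512 (next power of 2).

Standard algorithm: 291^3 = 24642171 multiplications
Strassen's algorithm: 7^(log2(512)) = 7^9 = 40353607 multiplications
Difference: 24642171 - 40353607 = -15711436 (Strassen uses MORE here due to padding overhead — for small or just-over-power-of-2 n, padding can outweigh the per-level savings)

Standard: 24642171 multiplications (291^3). Strassen: 40353607 multiplications (7^9, after padding to 512x512). Strassen reduces 8 recursive multiplications to 7 at each level.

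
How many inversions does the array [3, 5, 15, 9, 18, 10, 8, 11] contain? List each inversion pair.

Finding inversions in [3, 5, 15, 9, 18, 10, 8, 11]:

(2, 3): arr[2]=15 > arr[3]=9
(2, 5): arr[2]=15 > arr[5]=10
(2, 6): arr[2]=15 > arr[6]=8
(2, 7): arr[2]=15 > arr[7]=11
(3, 6): arr[3]=9 > arr[6]=8
(4, 5): arr[4]=18 > arr[5]=10
(4, 6): arr[4]=18 > arr[6]=8
(4, 7): arr[4]=18 > arr[7]=11
(5, 6): arr[5]=10 > arr[6]=8

Total inversions: 9

The array has 9 inversion(s): (2,3), (2,5), (2,6), (2,7), (3,6), (4,5), (4,6), (4,7), (5,6). Each pair (i,j) satisfies i < j and arr[i] > arr[j].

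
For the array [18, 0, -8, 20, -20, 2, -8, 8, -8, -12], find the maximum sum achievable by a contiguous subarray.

Using Kadane's algorithm on [18, 0, -8, 20, -20, 2, -8, 8, -8, -12]:

Scanning through the array:
Position 1 (value 0): max_ending_here = 18, max_so_far = 18
Position 2 (value -8): max_ending_here = 10, max_so_far = 18
Position 3 (value 20): max_ending_here = 30, max_so_far = 30
Position 4 (value -20): max_ending_here = 10, max_so_far = 30
Position 5 (value 2): max_ending_here = 12, max_so_far = 30
Position 6 (value -8): max_ending_here = 4, max_so_far = 30
Position 7 (value 8): max_ending_here = 12, max_so_far = 30
Position 8 (value -8): max_ending_here = 4, max_so_far = 30
Position 9 (value -12): max_ending_here = -8, max_so_far = 30

Maximum subarray: [18, 0, -8, 20]
Maximum sum: 30

The maximum subarray is [18, 0, -8, 20] with sum 30. This subarray runs from index 0 to index 3.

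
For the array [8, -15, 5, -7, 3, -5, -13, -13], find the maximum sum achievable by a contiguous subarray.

Using Kadane's algorithm on [8, -15, 5, -7, 3, -5, -13, -13]:

Scanning through the array:
Position 1 (value -15): max_ending_here = -7, max_so_far = 8
Position 2 (value 5): max_ending_here = 5, max_so_far = 8
Position 3 (value -7): max_ending_here = -2, max_so_far = 8
Position 4 (value 3): max_ending_here = 3, max_so_far = 8
Position 5 (value -5): max_ending_here = -2, max_so_far = 8
Position 6 (value -13): max_ending_here = -13, max_so_far = 8
Position 7 (value -13): max_ending_here = -13, max_so_far = 8

Maximum subarray: [8]
Maximum sum: 8

The maximum subarray is [8] with sum 8. This subarray runs from index 0 to index 0.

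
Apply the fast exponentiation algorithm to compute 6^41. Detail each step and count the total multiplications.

Computing 6^41 by squaring (build up from 6^1; each line after the first costs one multiplication):

6^1 = 6
6^2 = (6^1)^2 = 6^2 = 36
6^4 = (6^2)^2 = 36^2 = 1296
6^5 = 6 * 6^4 = 6 * 1296 = 7776
6^10 = (6^5)^2 = 7776^2 = 60466176
6^20 = (6^10)^2 = 60466176^2 = 3656158440062976
6^40 = (6^20)^2 = 3656158440062976^2 = 13367494538843734067838845976576
6^41 = 6 * 6^40 = 6 * 13367494538843734067838845976576 = 80204967233062404407033075859456

Result: 80204967233062404407033075859456
Multiplications needed: 7 (7 lines after 6^1)

6^41 = 80204967233062404407033075859456. Using exponentiation by squaring, this requires 7 multiplications. The key idea: if the exponent is even, square the half-power; if odd, multiply by the base once.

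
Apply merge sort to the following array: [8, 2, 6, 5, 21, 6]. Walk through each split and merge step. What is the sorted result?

Merge sort trace:

Split: [8, 2, 6, 5, 21, 6] -> [8, 2, 6] and [5, 21, 6]
  Split: [8, 2, 6] -> [8] and [2, 6]
    Split: [2, 6] -> [2] and [6]
    Merge: [2] + [6] -> [2, 6]
  Merge: [8] + [2, 6] -> [2, 6, 8]
  Split: [5, 21, 6] -> [5] and [21, 6]
    Split: [21, 6] -> [21] and [6]
    Merge: [21] + [6] -> [6, 21]
  Merge: [5] + [6, 21] -> [5, 6, 21]
Merge: [2, 6, 8] + [5, 6, 21] -> [2, 5, 6, 6, 8, 21]

Final sorted array: [2, 5, 6, 6, 8, 21]

The merge sort proceeds by recursively splitting the array and merging sorted halves.
After all merges, the sorted array is [2, 5, 6, 6, 8, 21].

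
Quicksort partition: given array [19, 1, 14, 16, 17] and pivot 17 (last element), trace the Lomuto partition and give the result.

Lomuto partition with pivot = 17:

Initial array: [19, 1, 14, 16, 17]

arr[0]=19 > 17: no swap
arr[1]=1 <= 17: swap with position 0, array becomes [1, 19, 14, 16, 17]
arr[2]=14 <= 17: swap with position 1, array becomes [1, 14, 19, 16, 17]
arr[3]=16 <= 17: swap with position 2, array becomes [1, 14, 16, 19, 17]

Place pivot at position 3: [1, 14, 16, 17, 19]
Pivot position: 3

After partitioning with pivot 17, the array becomes [1, 14, 16, 17, 19]. The pivot is placed at index 3. All elements to the left of the pivot are <= 17, and all elements to the right are > 17.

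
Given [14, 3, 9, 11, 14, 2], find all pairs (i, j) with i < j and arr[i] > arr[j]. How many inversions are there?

Finding inversions in [14, 3, 9, 11, 14, 2]:

(0, 1): arr[0]=14 > arr[1]=3
(0, 2): arr[0]=14 > arr[2]=9
(0, 3): arr[0]=14 > arr[3]=11
(0, 5): arr[0]=14 > arr[5]=2
(1, 5): arr[1]=3 > arr[5]=2
(2, 5): arr[2]=9 > arr[5]=2
(3, 5): arr[3]=11 > arr[5]=2
(4, 5): arr[4]=14 > arr[5]=2

Total inversions: 8

The array has 8 inversion(s): (0,1), (0,2), (0,3), (0,5), (1,5), (2,5), (3,5), (4,5). Each pair (i,j) satisfies i < j and arr[i] > arr[j].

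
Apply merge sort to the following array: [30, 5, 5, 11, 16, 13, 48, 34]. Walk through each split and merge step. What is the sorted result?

Merge sort trace:

Split: [30, 5, 5, 11, 16, 13, 48, 34] -> [30, 5, 5, 11] and [16, 13, 48, 34]
  Split: [30, 5, 5, 11] -> [30, 5] and [5, 11]
    Split: [30, 5] -> [30] and [5]
    Merge: [30] + [5] -> [5, 30]
    Split: [5, 11] -> [5] and [11]
    Merge: [5] + [11] -> [5, 11]
  Merge: [5, 30] + [5, 11] -> [5, 5, 11, 30]
  Split: [16, 13, 48, 34] -> [16, 13] and [48, 34]
    Split: [16, 13] -> [16] and [13]
    Merge: [16] + [13] -> [13, 16]
    Split: [48, 34] -> [48] and [34]
    Merge: [48] + [34] -> [34, 48]
  Merge: [13, 16] + [34, 48] -> [13, 16, 34, 48]
Merge: [5, 5, 11, 30] + [13, 16, 34, 48] -> [5, 5, 11, 13, 16, 30, 34, 48]

Final sorted array: [5, 5, 11, 13, 16, 30, 34, 48]

The merge sort proceeds by recursively splitting the array and merging sorted halves.
After all merges, the sorted array is [5, 5, 11, 13, 16, 30, 34, 48].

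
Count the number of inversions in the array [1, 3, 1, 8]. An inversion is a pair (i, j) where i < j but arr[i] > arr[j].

Finding inversions in [1, 3, 1, 8]:

(1, 2): arr[1]=3 > arr[2]=1

Total inversions: 1

The array has 1 inversion(s): (1,2). Each pair (i,j) satisfies i < j and arr[i] > arr[j].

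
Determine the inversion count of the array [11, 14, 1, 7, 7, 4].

Finding inversions in [11, 14, 1, 7, 7, 4]:

(0, 2): arr[0]=11 > arr[2]=1
(0, 3): arr[0]=11 > arr[3]=7
(0, 4): arr[0]=11 > arr[4]=7
(0, 5): arr[0]=11 > arr[5]=4
(1, 2): arr[1]=14 > arr[2]=1
(1, 3): arr[1]=14 > arr[3]=7
(1, 4): arr[1]=14 > arr[4]=7
(1, 5): arr[1]=14 > arr[5]=4
(3, 5): arr[3]=7 > arr[5]=4
(4, 5): arr[4]=7 > arr[5]=4

Total inversions: 10

The array has 10 inversion(s): (0,2), (0,3), (0,4), (0,5), (1,2), (1,3), (1,4), (1,5), (3,5), (4,5). Each pair (i,j) satisfies i < j and arr[i] > arr[j].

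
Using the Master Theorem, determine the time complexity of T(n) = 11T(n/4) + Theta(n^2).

Master Theorem for T(n) = 11T(n/4) + O(n^2):

a = 11, b = 4, c = 2
log_b(a) = log_4(11) = 1.7297

Case 3: c = 2 > log_4(11) = 1.7297
T(n) = O(n^2) = O(n^2)

For T(n) = 11T(n/4) + O(n^2): log_4(11) = 1.7297. This is Case 3 of the Master Theorem (c > log_b(a), work dominated by root), giving O(n^2).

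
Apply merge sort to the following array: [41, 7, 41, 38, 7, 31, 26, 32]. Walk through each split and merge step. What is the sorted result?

Merge sort trace:

Split: [41, 7, 41, 38, 7, 31, 26, 32] -> [41, 7, 41, 38] and [7, 31, 26, 32]
  Split: [41, 7, 41, 38] -> [41, 7] and [41, 38]
    Split: [41, 7] -> [41] and [7]
    Merge: [41] + [7] -> [7, 41]
    Split: [41, 38] -> [41] and [38]
    Merge: [41] + [38] -> [38, 41]
  Merge: [7, 41] + [38, 41] -> [7, 38, 41, 41]
  Split: [7, 31, 26, 32] -> [7, 31] and [26, 32]
    Split: [7, 31] -> [7] and [31]
    Merge: [7] + [31] -> [7, 31]
    Split: [26, 32] -> [26] and [32]
    Merge: [26] + [32] -> [26, 32]
  Merge: [7, 31] + [26, 32] -> [7, 26, 31, 32]
Merge: [7, 38, 41, 41] + [7, 26, 31, 32] -> [7, 7, 26, 31, 32, 38, 41, 41]

Final sorted array: [7, 7, 26, 31, 32, 38, 41, 41]

The merge sort proceeds by recursively splitting the array and merging sorted halves.
After all merges, the sorted array is [7, 7, 26, 31, 32, 38, 41, 41].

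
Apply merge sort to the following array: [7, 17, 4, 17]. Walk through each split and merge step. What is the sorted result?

Merge sort trace:

Split: [7, 17, 4, 17] -> [7, 17] and [4, 17]
  Split: [7, 17] -> [7] and [17]
  Merge: [7] + [17] -> [7, 17]
  Split: [4, 17] -> [4] and [17]
  Merge: [4] + [17] -> [4, 17]
Merge: [7, 17] + [4, 17] -> [4, 7, 17, 17]

Final sorted array: [4, 7, 17, 17]

The merge sort proceeds by recursively splitting the array and merging sorted halves.
After all merges, the sorted array is [4, 7, 17, 17].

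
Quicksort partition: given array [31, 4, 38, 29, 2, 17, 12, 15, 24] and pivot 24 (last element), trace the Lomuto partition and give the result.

Lomuto partition with pivot = 24:

Initial array: [31, 4, 38, 29, 2, 17, 12, 15, 24]

arr[0]=31 > 24: no swap
arr[1]=4 <= 24: swap with position 0, array becomes [4, 31, 38, 29, 2, 17, 12, 15, 24]
arr[2]=38 > 24: no swap
arr[3]=29 > 24: no swap
arr[4]=2 <= 24: swap with position 1, array becomes [4, 2, 38, 29, 31, 17, 12, 15, 24]
arr[5]=17 <= 24: swap with position 2, array becomes [4, 2, 17, 29, 31, 38, 12, 15, 24]
arr[6]=12 <= 24: swap with position 3, array becomes [4, 2, 17, 12, 31, 38, 29, 15, 24]
arr[7]=15 <= 24: swap with position 4, array becomes [4, 2, 17, 12, 15, 38, 29, 31, 24]

Place pivot at position 5: [4, 2, 17, 12, 15, 24, 29, 31, 38]
Pivot position: 5

After partitioning with pivot 24, the array becomes [4, 2, 17, 12, 15, 24, 29, 31, 38]. The pivot is placed at index 5. All elements to the left of the pivot are <= 24, and all elements to the right are > 24.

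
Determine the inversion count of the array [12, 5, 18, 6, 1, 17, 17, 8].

Finding inversions in [12, 5, 18, 6, 1, 17, 17, 8]:

(0, 1): arr[0]=12 > arr[1]=5
(0, 3): arr[0]=12 > arr[3]=6
(0, 4): arr[0]=12 > arr[4]=1
(0, 7): arr[0]=12 > arr[7]=8
(1, 4): arr[1]=5 > arr[4]=1
(2, 3): arr[2]=18 > arr[3]=6
(2, 4): arr[2]=18 > arr[4]=1
(2, 5): arr[2]=18 > arr[5]=17
(2, 6): arr[2]=18 > arr[6]=17
(2, 7): arr[2]=18 > arr[7]=8
(3, 4): arr[3]=6 > arr[4]=1
(5, 7): arr[5]=17 > arr[7]=8
(6, 7): arr[6]=17 > arr[7]=8

Total inversions: 13

The array has 13 inversion(s): (0,1), (0,3), (0,4), (0,7), (1,4), (2,3), (2,4), (2,5), (2,6), (2,7), (3,4), (5,7), (6,7). Each pair (i,j) satisfies i < j and arr[i] > arr[j].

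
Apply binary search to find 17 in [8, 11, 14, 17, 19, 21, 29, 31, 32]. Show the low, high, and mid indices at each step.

Binary search for 17 in [8, 11, 14, 17, 19, 21, 29, 31, 32]:

lo=0, hi=8, mid=4, arr[mid]=19 -> 19 > 17, search left half
lo=0, hi=3, mid=1, arr[mid]=11 -> 11 < 17, search right half
lo=2, hi=3, mid=2, arr[mid]=14 -> 14 < 17, search right half
lo=3, hi=3, mid=3, arr[mid]=17 -> Found target at index 3!

Binary search finds 17 at index 3 after 4 comparisons. The search repeatedly halves the search space by comparing with the middle element.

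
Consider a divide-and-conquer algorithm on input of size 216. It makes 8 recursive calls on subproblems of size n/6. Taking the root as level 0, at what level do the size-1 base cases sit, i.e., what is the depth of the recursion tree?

For divide and conquer with division factor 6:

Problem sizes at each level:
Level 0: 216
Level 1: 36
Level 2: 6
Level 3: 1

The root is level 0 and the size-1 base case is level 3 (the tree spans levels 0 through 3, i.e. 4 levels counting the root), so the depth is the number of divisions: log_6(216) = 3

The recursion tree depth is log_6(216) = 3. At each level, the problem size is divided by 6, so it takes 3 divisions to reduce to a base case of size 1. The algorithm makes 8 recursive calls at each level.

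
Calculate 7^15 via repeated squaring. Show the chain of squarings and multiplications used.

Computing 7^15 by squaring (build up from 7^1; each line after the first costs one multiplication):

7^1 = 7
7^2 = (7^1)^2 = 7^2 = 49
7^3 = 7 * 7^2 = 7 * 49 = 343
7^6 = (7^3)^2 = 343^2 = 117649
7^7 = 7 * 7^6 = 7 * 117649 = 823543
7^14 = (7^7)^2 = 823543^2 = 678223072849
7^15 = 7 * 7^14 = 7 * 678223072849 = 4747561509943

Result: 4747561509943
Multiplications needed: 6 (6 lines after 7^1)

7^15 = 4747561509943. Using exponentiation by squaring, this requires 6 multiplications. The key idea: if the exponent is even, square the half-power; if odd, multiply by the base once.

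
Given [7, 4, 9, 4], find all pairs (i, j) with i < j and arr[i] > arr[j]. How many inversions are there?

Finding inversions in [7, 4, 9, 4]:

(0, 1): arr[0]=7 > arr[1]=4
(0, 3): arr[0]=7 > arr[3]=4
(2, 3): arr[2]=9 > arr[3]=4

Total inversions: 3

The array has 3 inversion(s): (0,1), (0,3), (2,3). Each pair (i,j) satisfies i < j and arr[i] > arr[j].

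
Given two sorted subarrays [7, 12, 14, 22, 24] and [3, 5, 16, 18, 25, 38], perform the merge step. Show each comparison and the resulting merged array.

Merging process:

Compare 7 vs 3: take 3 from right. Merged: [3]
Compare 7 vs 5: take 5 from right. Merged: [3, 5]
Compare 7 vs 16: take 7 from left. Merged: [3, 5, 7]
Compare 12 vs 16: take 12 from left. Merged: [3, 5, 7, 12]
Compare 14 vs 16: take 14 from left. Merged: [3, 5, 7, 12, 14]
Compare 22 vs 16: take 16 from right. Merged: [3, 5, 7, 12, 14, 16]
Compare 22 vs 18: take 18 from right. Merged: [3, 5, 7, 12, 14, 16, 18]
Compare 22 vs 25: take 22 from left. Merged: [3, 5, 7, 12, 14, 16, 18, 22]
Compare 24 vs 25: take 24 from left. Merged: [3, 5, 7, 12, 14, 16, 18, 22, 24]
Append remaining from right: [25, 38]. Merged: [3, 5, 7, 12, 14, 16, 18, 22, 24, 25, 38]

Final merged array: [3, 5, 7, 12, 14, 16, 18, 22, 24, 25, 38]
Total comparisons: 9

The merged array is [3, 5, 7, 12, 14, 16, 18, 22, 24, 25, 38], requiring 9 comparisons. The merge step runs in O(n) time where n is the total number of elements.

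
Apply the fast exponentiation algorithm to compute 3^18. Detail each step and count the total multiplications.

Computing 3^18 by squaring (build up from 3^1; each line after the first costs one multiplication):

3^1 = 3
3^2 = (3^1)^2 = 3^2 = 9
3^4 = (3^2)^2 = 9^2 = 81
3^8 = (3^4)^2 = 81^2 = 6561
3^9 = 3 * 3^8 = 3 * 6561 = 19683
3^18 = (3^9)^2 = 19683^2 = 387420489

Result: 387420489
Multiplications needed: 5 (5 lines after 3^1)

3^18 = 387420489. Using exponentiation by squaring, this requires 5 multiplications. The key idea: if the exponent is even, square the half-power; if odd, multiply by the base once.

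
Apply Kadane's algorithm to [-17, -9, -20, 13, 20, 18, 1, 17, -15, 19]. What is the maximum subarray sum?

Using Kadane's algorithm on [-17, -9, -20, 13, 20, 18, 1, 17, -15, 19]:

Scanning through the array:
Position 1 (value -9): max_ending_here = -9, max_so_far = -9
Position 2 (value -20): max_ending_here = -20, max_so_far = -9
Position 3 (value 13): max_ending_here = 13, max_so_far = 13
Position 4 (value 20): max_ending_here = 33, max_so_far = 33
Position 5 (value 18): max_ending_here = 51, max_so_far = 51
Position 6 (value 1): max_ending_here = 52, max_so_far = 52
Position 7 (value 17): max_ending_here = 69, max_so_far = 69
Position 8 (value -15): max_ending_here = 54, max_so_far = 69
Position 9 (value 19): max_ending_here = 73, max_so_far = 73

Maximum subarray: [13, 20, 18, 1, 17, -15, 19]
Maximum sum: 73

The maximum subarray is [13, 20, 18, 1, 17, -15, 19] with sum 73. This subarray runs from index 3 to index 9.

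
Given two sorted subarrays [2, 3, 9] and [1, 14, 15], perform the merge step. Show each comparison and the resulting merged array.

Merging process:

Compare 2 vs 1: take 1 from right. Merged: [1]
Compare 2 vs 14: take 2 from left. Merged: [1, 2]
Compare 3 vs 14: take 3 from left. Merged: [1, 2, 3]
Compare 9 vs 14: take 9 from left. Merged: [1, 2, 3, 9]
Append remaining from right: [14, 15]. Merged: [1, 2, 3, 9, 14, 15]

Final merged array: [1, 2, 3, 9, 14, 15]
Total comparisons: 4

The merged array is [1, 2, 3, 9, 14, 15], requiring 4 comparisons. The merge step runs in O(n) time where n is the total number of elements.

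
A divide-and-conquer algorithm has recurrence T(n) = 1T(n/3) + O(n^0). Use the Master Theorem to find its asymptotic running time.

Master Theorem for T(n) = 1T(n/3) + O(n^0):

a = 1, b = 3, c = 0
log_b(a) = log_3(1) = 0.0000

Case 2: c = 0 = log_3(1) = 0.0000
T(n) = O(n^0 log n) = O(log n)

For T(n) = 1T(n/3) + O(n^0): log_3(1) = 0.0000. This is Case 2 of the Master Theorem (c = log_b(a), equal work at all levels), giving O(log n).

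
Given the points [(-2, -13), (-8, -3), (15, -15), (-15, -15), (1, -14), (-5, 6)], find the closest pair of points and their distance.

Computing all pairwise distances among 6 points:

d((-2, -13), (-8, -3)) = 11.6619
d((-2, -13), (15, -15)) = 17.1172
d((-2, -13), (-15, -15)) = 13.1529
d((-2, -13), (1, -14)) = 3.1623 <-- minimum
d((-2, -13), (-5, 6)) = 19.2354
d((-8, -3), (15, -15)) = 25.9422
d((-8, -3), (-15, -15)) = 13.8924
d((-8, -3), (1, -14)) = 14.2127
d((-8, -3), (-5, 6)) = 9.4868
d((15, -15), (-15, -15)) = 30.0
d((15, -15), (1, -14)) = 14.0357
d((15, -15), (-5, 6)) = 29.0
d((-15, -15), (1, -14)) = 16.0312
d((-15, -15), (-5, 6)) = 23.2594
d((1, -14), (-5, 6)) = 20.8806

Closest pair: (-2, -13) and (1, -14) with distance 3.1623

The closest pair is (-2, -13) and (1, -14) with Euclidean distance 3.1623. For 6 points, brute-force pairwise comparison is shown above. For large n, the divide-and-conquer algorithm (sort by x, recurse on halves, check the dividing strip) achieves O(n log n).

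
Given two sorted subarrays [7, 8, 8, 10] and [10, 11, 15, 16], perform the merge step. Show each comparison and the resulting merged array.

Merging process:

Compare 7 vs 10: take 7 from left. Merged: [7]
Compare 8 vs 10: take 8 from left. Merged: [7, 8]
Compare 8 vs 10: take 8 from left. Merged: [7, 8, 8]
Compare 10 vs 10: take 10 from left. Merged: [7, 8, 8, 10]
Append remaining from right: [10, 11, 15, 16]. Merged: [7, 8, 8, 10, 10, 11, 15, 16]

Final merged array: [7, 8, 8, 10, 10, 11, 15, 16]
Total comparisons: 4

The merged array is [7, 8, 8, 10, 10, 11, 15, 16], requiring 4 comparisons. The merge step runs in O(n) time where n is the total number of elements.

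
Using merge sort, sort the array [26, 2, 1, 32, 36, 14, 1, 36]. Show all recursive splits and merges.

Merge sort trace:

Split: [26, 2, 1, 32, 36, 14, 1, 36] -> [26, 2, 1, 32] and [36, 14, 1, 36]
  Split: [26, 2, 1, 32] -> [26, 2] and [1, 32]
    Split: [26, 2] -> [26] and [2]
    Merge: [26] + [2] -> [2, 26]
    Split: [1, 32] -> [1] and [32]
    Merge: [1] + [32] -> [1, 32]
  Merge: [2, 26] + [1, 32] -> [1, 2, 26, 32]
  Split: [36, 14, 1, 36] -> [36, 14] and [1, 36]
    Split: [36, 14] -> [36] and [14]
    Merge: [36] + [14] -> [14, 36]
    Split: [1, 36] -> [1] and [36]
    Merge: [1] + [36] -> [1, 36]
  Merge: [14, 36] + [1, 36] -> [1, 14, 36, 36]
Merge: [1, 2, 26, 32] + [1, 14, 36, 36] -> [1, 1, 2, 14, 26, 32, 36, 36]

Final sorted array: [1, 1, 2, 14, 26, 32, 36, 36]

The merge sort proceeds by recursively splitting the array and merging sorted halves.
After all merges, the sorted array is [1, 1, 2, 14, 26, 32, 36, 36].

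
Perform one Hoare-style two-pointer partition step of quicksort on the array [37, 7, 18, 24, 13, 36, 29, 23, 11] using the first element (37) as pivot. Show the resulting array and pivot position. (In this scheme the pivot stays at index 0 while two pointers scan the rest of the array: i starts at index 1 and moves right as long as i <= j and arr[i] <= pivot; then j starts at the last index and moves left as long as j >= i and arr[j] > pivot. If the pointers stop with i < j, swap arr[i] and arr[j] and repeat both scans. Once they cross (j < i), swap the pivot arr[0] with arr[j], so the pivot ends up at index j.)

Hoare-style two-pointer partition with pivot = 37:

Initial array: [37, 7, 18, 24, 13, 36, 29, 23, 11]

Pointers start at i = 1, j = 8.
i ends at 9, j ends at 8: the pointers have crossed (j < i), so scanning stops.

Swap pivot arr[0] with arr[8] to place pivot at position 8: [11, 7, 18, 24, 13, 36, 29, 23, 37]
Pivot position: 8

After partitioning with pivot 37, the array becomes [11, 7, 18, 24, 13, 36, 29, 23, 37]. The pivot is placed at index 8. All elements to the left of the pivot are <= 37, and all elements to the right are > 37.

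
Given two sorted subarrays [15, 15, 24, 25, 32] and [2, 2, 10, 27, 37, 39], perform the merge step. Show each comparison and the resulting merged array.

Merging process:

Compare 15 vs 2: take 2 from right. Merged: [2]
Compare 15 vs 2: take 2 from right. Merged: [2, 2]
Compare 15 vs 10: take 10 from right. Merged: [2, 2, 10]
Compare 15 vs 27: take 15 from left. Merged: [2, 2, 10, 15]
Compare 15 vs 27: take 15 from left. Merged: [2, 2, 10, 15, 15]
Compare 24 vs 27: take 24 from left. Merged: [2, 2, 10, 15, 15, 24]
Compare 25 vs 27: take 25 from left. Merged: [2, 2, 10, 15, 15, 24, 25]
Compare 32 vs 27: take 27 from right. Merged: [2, 2, 10, 15, 15, 24, 25, 27]
Compare 32 vs 37: take 32 from left. Merged: [2, 2, 10, 15, 15, 24, 25, 27, 32]
Append remaining from right: [37, 39]. Merged: [2, 2, 10, 15, 15, 24, 25, 27, 32, 37, 39]

Final merged array: [2, 2, 10, 15, 15, 24, 25, 27, 32, 37, 39]
Total comparisons: 9

The merged array is [2, 2, 10, 15, 15, 24, 25, 27, 32, 37, 39], requiring 9 comparisons. The merge step runs in O(n) time where n is the total number of elements.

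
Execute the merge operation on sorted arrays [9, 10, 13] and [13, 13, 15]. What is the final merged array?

Merging process:

Compare 9 vs 13: take 9 from left. Merged: [9]
Compare 10 vs 13: take 10 from left. Merged: [9, 10]
Compare 13 vs 13: take 13 from left. Merged: [9, 10, 13]
Append remaining from right: [13, 13, 15]. Merged: [9, 10, 13, 13, 13, 15]

Final merged array: [9, 10, 13, 13, 13, 15]
Total comparisons: 3

The merged array is [9, 10, 13, 13, 13, 15], requiring 3 comparisons. The merge step runs in O(n) time where n is the total number of elements.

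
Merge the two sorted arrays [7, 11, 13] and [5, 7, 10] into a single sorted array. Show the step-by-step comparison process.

Merging process:

Compare 7 vs 5: take 5 from right. Merged: [5]
Compare 7 vs 7: take 7 from left. Merged: [5, 7]
Compare 11 vs 7: take 7 from right. Merged: [5, 7, 7]
Compare 11 vs 10: take 10 from right. Merged: [5, 7, 7, 10]
Append remaining from left: [11, 13]. Merged: [5, 7, 7, 10, 11, 13]

Final merged array: [5, 7, 7, 10, 11, 13]
Total comparisons: 4

The merged array is [5, 7, 7, 10, 11, 13], requiring 4 comparisons. The merge step runs in O(n) time where n is the total number of elements.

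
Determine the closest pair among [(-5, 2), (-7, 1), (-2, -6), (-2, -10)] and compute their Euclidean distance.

Computing all pairwise distances among 4 points:

d((-5, 2), (-7, 1)) = 2.2361 <-- minimum
d((-5, 2), (-2, -6)) = 8.544
d((-5, 2), (-2, -10)) = 12.3693
d((-7, 1), (-2, -6)) = 8.6023
d((-7, 1), (-2, -10)) = 12.083
d((-2, -6), (-2, -10)) = 4.0

Closest pair: (-5, 2) and (-7, 1) with distance 2.2361

The closest pair is (-5, 2) and (-7, 1) with Euclidean distance 2.2361. For 4 points, brute-force pairwise comparison is shown above. For large n, the divide-and-conquer algorithm (sort by x, recurse on halves, check the dividing strip) achieves O(n log n).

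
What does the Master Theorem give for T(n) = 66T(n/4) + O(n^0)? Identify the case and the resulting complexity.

Master Theorem for T(n) = 66T(n/4) + O(n^0):

a = 66, b = 4, c = 0
log_b(a) = log_4(66) = 3.0222

Case 1: c = 0 < log_4(66) = 3.0222
T(n) = O(n^(log_4 66))

For T(n) = 66T(n/4) + O(n^0): log_4(66) = 3.0222. This is Case 1 of the Master Theorem (c < log_b(a), work dominated by leaves), giving O(n^(log_4 66)).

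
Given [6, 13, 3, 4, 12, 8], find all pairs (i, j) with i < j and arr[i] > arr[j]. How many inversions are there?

Finding inversions in [6, 13, 3, 4, 12, 8]:

(0, 2): arr[0]=6 > arr[2]=3
(0, 3): arr[0]=6 > arr[3]=4
(1, 2): arr[1]=13 > arr[2]=3
(1, 3): arr[1]=13 > arr[3]=4
(1, 4): arr[1]=13 > arr[4]=12
(1, 5): arr[1]=13 > arr[5]=8
(4, 5): arr[4]=12 > arr[5]=8

Total inversions: 7

The array has 7 inversion(s): (0,2), (0,3), (1,2), (1,3), (1,4), (1,5), (4,5). Each pair (i,j) satisfies i < j and arr[i] > arr[j].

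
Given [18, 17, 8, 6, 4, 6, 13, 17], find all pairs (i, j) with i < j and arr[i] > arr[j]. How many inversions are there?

Finding inversions in [18, 17, 8, 6, 4, 6, 13, 17]:

(0, 1): arr[0]=18 > arr[1]=17
(0, 2): arr[0]=18 > arr[2]=8
(0, 3): arr[0]=18 > arr[3]=6
(0, 4): arr[0]=18 > arr[4]=4
(0, 5): arr[0]=18 > arr[5]=6
(0, 6): arr[0]=18 > arr[6]=13
(0, 7): arr[0]=18 > arr[7]=17
(1, 2): arr[1]=17 > arr[2]=8
(1, 3): arr[1]=17 > arr[3]=6
(1, 4): arr[1]=17 > arr[4]=4
(1, 5): arr[1]=17 > arr[5]=6
(1, 6): arr[1]=17 > arr[6]=13
(2, 3): arr[2]=8 > arr[3]=6
(2, 4): arr[2]=8 > arr[4]=4
(2, 5): arr[2]=8 > arr[5]=6
(3, 4): arr[3]=6 > arr[4]=4

Total inversions: 16

The array has 16 inversion(s): (0,1), (0,2), (0,3), (0,4), (0,5), (0,6), (0,7), (1,2), (1,3), (1,4), (1,5), (1,6), (2,3), (2,4), (2,5), (3,4). Each pair (i,j) satisfies i < j and arr[i] > arr[j].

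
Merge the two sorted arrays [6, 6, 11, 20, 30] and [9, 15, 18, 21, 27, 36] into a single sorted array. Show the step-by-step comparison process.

Merging process:

Compare 6 vs 9: take 6 from left. Merged: [6]
Compare 6 vs 9: take 6 from left. Merged: [6, 6]
Compare 11 vs 9: take 9 from right. Merged: [6, 6, 9]
Compare 11 vs 15: take 11 from left. Merged: [6, 6, 9, 11]
Compare 20 vs 15: take 15 from right. Merged: [6, 6, 9, 11, 15]
Compare 20 vs 18: take 18 from right. Merged: [6, 6, 9, 11, 15, 18]
Compare 20 vs 21: take 20 from left. Merged: [6, 6, 9, 11, 15, 18, 20]
Compare 30 vs 21: take 21 from right. Merged: [6, 6, 9, 11, 15, 18, 20, 21]
Compare 30 vs 27: take 27 from right. Merged: [6, 6, 9, 11, 15, 18, 20, 21, 27]
Compare 30 vs 36: take 30 from left. Merged: [6, 6, 9, 11, 15, 18, 20, 21, 27, 30]
Append remaining from right: [36]. Merged: [6, 6, 9, 11, 15, 18, 20, 21, 27, 30, 36]

Final merged array: [6, 6, 9, 11, 15, 18, 20, 21, 27, 30, 36]
Total comparisons: 10

The merged array is [6, 6, 9, 11, 15, 18, 20, 21, 27, 30, 36], requiring 10 comparisons. The merge step runs in O(n) time where n is the total number of elements.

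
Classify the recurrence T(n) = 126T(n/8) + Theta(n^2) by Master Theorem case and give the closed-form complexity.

Master Theorem for T(n) = 126T(n/8) + O(n^2):

a = 126, b = 8, c = 2
log_b(a) = log_8(126) = 2.3258

Case 1: c = 2 < log_8(126) = 2.3258
T(n) = O(n^(log_8 126))

For T(n) = 126T(n/8) + O(n^2): log_8(126) = 2.3258. This is Case 1 of the Master Theorem (c < log_b(a), work dominated by leaves), giving O(n^(log_8 126)).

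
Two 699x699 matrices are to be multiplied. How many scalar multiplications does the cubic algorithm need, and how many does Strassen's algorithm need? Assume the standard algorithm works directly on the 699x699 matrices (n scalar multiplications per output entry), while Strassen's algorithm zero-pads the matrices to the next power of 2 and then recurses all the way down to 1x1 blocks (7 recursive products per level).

Matrix multiplication for 699x699 matrices:

Strassen's algorithm requires power-of-2 dimensions. Pad 699x699 to 1024x1024 (next power of 2).

Standard algorithm: 699^3 = 341532099 multiplications
Strassen's algorithm: 7^(log2(1024)) = 7^10 = 282475249 multiplications
Savings: 341532099 - 282475249 = 59056850 multiplications

Standard: 341532099 multiplications (699^3). Strassen: 282475249 multiplications (7^10, after padding to 1024x1024). Strassen reduces 8 recursive multiplications to 7 at each level.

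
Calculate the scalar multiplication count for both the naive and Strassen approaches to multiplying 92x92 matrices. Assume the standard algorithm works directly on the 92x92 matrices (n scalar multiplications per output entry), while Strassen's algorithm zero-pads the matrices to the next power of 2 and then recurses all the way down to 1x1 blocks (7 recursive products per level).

Matrix multiplication for 92x92 matrices:

Strassen's algorithm requires power-of-2 dimensions. Pad 92x92 to 128x128 (next power of 2).

Standard algorithm: 92^3 = 778688 multiplications
Strassen's algorithm: 7^(log2(128)) = 7^7 = 823543 multiplications
Difference: 778688 - 823543 = -44855 (Strassen uses MORE here due to padding overhead — for small or just-over-power-of-2 n, padding can outweigh the per-level savings)

Standard: 778688 multiplications (92^3). Strassen: 823543 multiplications (7^7, after padding to 128x128). Strassen reduces 8 recursive multiplications to 7 at each level.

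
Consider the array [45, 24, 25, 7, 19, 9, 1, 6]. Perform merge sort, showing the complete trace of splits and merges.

Merge sort trace:

Split: [45, 24, 25, 7, 19, 9, 1, 6] -> [45, 24, 25, 7] and [19, 9, 1, 6]
  Split: [45, 24, 25, 7] -> [45, 24] and [25, 7]
    Split: [45, 24] -> [45] and [24]
    Merge: [45] + [24] -> [24, 45]
    Split: [25, 7] -> [25] and [7]
    Merge: [25] + [7] -> [7, 25]
  Merge: [24, 45] + [7, 25] -> [7, 24, 25, 45]
  Split: [19, 9, 1, 6] -> [19, 9] and [1, 6]
    Split: [19, 9] -> [19] and [9]
    Merge: [19] + [9] -> [9, 19]
    Split: [1, 6] -> [1] and [6]
    Merge: [1] + [6] -> [1, 6]
  Merge: [9, 19] + [1, 6] -> [1, 6, 9, 19]
Merge: [7, 24, 25, 45] + [1, 6, 9, 19] -> [1, 6, 7, 9, 19, 24, 25, 45]

Final sorted array: [1, 6, 7, 9, 19, 24, 25, 45]

The merge sort proceeds by recursively splitting the array and merging sorted halves.
After all merges, the sorted array is [1, 6, 7, 9, 19, 24, 25, 45].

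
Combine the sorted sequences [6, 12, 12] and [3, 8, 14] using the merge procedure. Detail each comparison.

Merging process:

Compare 6 vs 3: take 3 from right. Merged: [3]
Compare 6 vs 8: take 6 from left. Merged: [3, 6]
Compare 12 vs 8: take 8 from right. Merged: [3, 6, 8]
Compare 12 vs 14: take 12 from left. Merged: [3, 6, 8, 12]
Compare 12 vs 14: take 12 from left. Merged: [3, 6, 8, 12, 12]
Append remaining from right: [14]. Merged: [3, 6, 8, 12, 12, 14]

Final merged array: [3, 6, 8, 12, 12, 14]
Total comparisons: 5

The merged array is [3, 6, 8, 12, 12, 14], requiring 5 comparisons. The merge step runs in O(n) time where n is the total number of elements.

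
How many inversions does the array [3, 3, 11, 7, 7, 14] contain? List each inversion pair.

Finding inversions in [3, 3, 11, 7, 7, 14]:

(2, 3): arr[2]=11 > arr[3]=7
(2, 4): arr[2]=11 > arr[4]=7

Total inversions: 2

The array has 2 inversion(s): (2,3), (2,4). Each pair (i,j) satisfies i < j and arr[i] > arr[j].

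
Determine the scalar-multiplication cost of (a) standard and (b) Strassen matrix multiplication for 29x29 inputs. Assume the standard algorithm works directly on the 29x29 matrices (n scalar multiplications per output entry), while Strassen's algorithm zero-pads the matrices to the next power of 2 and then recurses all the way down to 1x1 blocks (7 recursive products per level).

Matrix multiplication for 29x29 matrices:

Strassen's algorithm requires power-of-2 dimensions. Pad 29x29 to 32x32 (next power of 2).

Standard algorithm: 29^3 = 24389 multiplications
Strassen's algorithm: 7^(log2(32)) = 7^5 = 16807 multiplications
Savings: 24389 - 16807 = 7582 multiplications

Standard: 24389 multiplications (29^3). Strassen: 16807 multiplications (7^5, after padding to 32x32). Strassen reduces 8 recursive multiplications to 7 at each level.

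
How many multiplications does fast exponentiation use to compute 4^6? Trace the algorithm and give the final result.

Computing 4^6 by squaring (build up from 4^1; each line after the first costs one multiplication):

4^1 = 4
4^2 = (4^1)^2 = 4^2 = 16
4^3 = 4 * 4^2 = 4 * 16 = 64
4^6 = (4^3)^2 = 64^2 = 4096

Result: 4096
Multiplications needed: 3 (3 lines after 4^1)

4^6 = 4096. Using exponentiation by squaring, this requires 3 multiplications. The key idea: if the exponent is even, square the half-power; if odd, multiply by the base once.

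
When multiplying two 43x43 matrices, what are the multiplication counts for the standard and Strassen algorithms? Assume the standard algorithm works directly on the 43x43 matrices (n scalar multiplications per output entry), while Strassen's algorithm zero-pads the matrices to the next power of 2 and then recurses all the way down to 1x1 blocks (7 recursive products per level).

Matrix multiplication for 43x43 matrices:

Strassen's algorithm requires power-of-2 dimensions. Pad 43x43 to 64x64 (next power of 2).

Standard algorithm: 43^3 = 79507 multiplications
Strassen's algorithm: 7^(log2(64)) = 7^6 = 117649 multiplications
Difference: 79507 - 117649 = -38142 (Strassen uses MORE here due to padding overhead — for small or just-over-power-of-2 n, padding can outweigh the per-level savings)

Standard: 79507 multiplications (43^3). Strassen: 117649 multiplications (7^6, after padding to 64x64). Strassen reduces 8 recursive multiplications to 7 at each level.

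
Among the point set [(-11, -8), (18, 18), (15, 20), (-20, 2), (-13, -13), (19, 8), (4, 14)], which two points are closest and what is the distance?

Computing all pairwise distances among 7 points:

d((-11, -8), (18, 18)) = 38.9487
d((-11, -8), (15, 20)) = 38.2099
d((-11, -8), (-20, 2)) = 13.4536
d((-11, -8), (-13, -13)) = 5.3852
d((-11, -8), (19, 8)) = 34.0
d((-11, -8), (4, 14)) = 26.6271
d((18, 18), (15, 20)) = 3.6056 <-- minimum
d((18, 18), (-20, 2)) = 41.2311
d((18, 18), (-13, -13)) = 43.8406
d((18, 18), (19, 8)) = 10.0499
d((18, 18), (4, 14)) = 14.5602
d((15, 20), (-20, 2)) = 39.3573
d((15, 20), (-13, -13)) = 43.2782
d((15, 20), (19, 8)) = 12.6491
d((15, 20), (4, 14)) = 12.53
d((-20, 2), (-13, -13)) = 16.5529
d((-20, 2), (19, 8)) = 39.4588
d((-20, 2), (4, 14)) = 26.8328
d((-13, -13), (19, 8)) = 38.2753
d((-13, -13), (4, 14)) = 31.9061
d((19, 8), (4, 14)) = 16.1555

Closest pair: (18, 18) and (15, 20) with distance 3.6056

The closest pair is (18, 18) and (15, 20) with Euclidean distance 3.6056. For 7 points, brute-force pairwise comparison is shown above. For large n, the divide-and-conquer algorithm (sort by x, recurse on halves, check the dividing strip) achieves O(n log n).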